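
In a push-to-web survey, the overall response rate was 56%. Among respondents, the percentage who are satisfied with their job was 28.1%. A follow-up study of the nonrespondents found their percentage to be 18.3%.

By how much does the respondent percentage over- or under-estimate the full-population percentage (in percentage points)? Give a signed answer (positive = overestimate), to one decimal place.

Nonresponse fraction = 1 − 0.56 = 0.44.
Bias = (nonresponse fraction) × (respondent percentage − nonrespondent percentage)
     = 0.44 × (28.1 − 18.3) = 0.44 × 9.8 = 4.312.

+4.3 percentage points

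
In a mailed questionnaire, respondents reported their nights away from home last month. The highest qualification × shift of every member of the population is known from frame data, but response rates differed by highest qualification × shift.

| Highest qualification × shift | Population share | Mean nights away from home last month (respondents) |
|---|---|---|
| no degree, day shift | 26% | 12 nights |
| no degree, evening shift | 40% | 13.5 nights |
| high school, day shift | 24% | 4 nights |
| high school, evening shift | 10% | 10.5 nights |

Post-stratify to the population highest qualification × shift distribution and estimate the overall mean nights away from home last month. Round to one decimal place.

Reweight to the known highest qualification × shift distribution:
  no degree, day shift: 0.26 × 12 = 3.12
  no degree, evening shift: 0.4 × 13.5 = 5.4
  high school, day shift: 0.24 × 4 = 0.96
  high school, evening shift: 0.1 × 10.5 = 1.05
Post-stratified estimate = 10.53 → 10.5.

10.5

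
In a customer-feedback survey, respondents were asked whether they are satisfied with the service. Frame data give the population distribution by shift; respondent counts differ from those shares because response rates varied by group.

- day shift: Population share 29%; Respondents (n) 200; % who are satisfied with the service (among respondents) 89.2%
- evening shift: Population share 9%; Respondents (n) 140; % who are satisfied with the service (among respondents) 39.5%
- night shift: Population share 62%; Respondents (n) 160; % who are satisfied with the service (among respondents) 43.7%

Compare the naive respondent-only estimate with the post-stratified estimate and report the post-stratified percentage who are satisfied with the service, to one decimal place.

56.5%

Naive respondent-only estimate (weights = respondent counts):
  (200/500)×89.2 + (140/500)×39.5 + (160/500)×43.7 = 60.724%
Post-stratified estimate weights by population shares:
  0.29×89.2 + 0.09×39.5 + 0.62×43.7 = 56.517%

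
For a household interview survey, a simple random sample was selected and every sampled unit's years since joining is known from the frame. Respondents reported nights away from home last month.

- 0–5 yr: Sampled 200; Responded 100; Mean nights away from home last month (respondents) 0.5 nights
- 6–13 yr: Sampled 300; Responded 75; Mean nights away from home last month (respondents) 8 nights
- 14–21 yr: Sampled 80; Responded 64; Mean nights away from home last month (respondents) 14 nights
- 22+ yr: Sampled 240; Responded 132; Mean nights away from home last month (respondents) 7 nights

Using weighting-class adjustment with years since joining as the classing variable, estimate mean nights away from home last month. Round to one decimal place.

6.5

Class response rates: 0–5 yr 100/200 = 50%, 6–13 yr 75/300 = 25%, 14–21 yr 64/80 = 80%, 22+ yr 132/240 = 55%.
Inverse-response-rate weighting restores each class to its sampled count, so class totals weight by n_sampled:
  0–5 yr: 200 × 0.5 = 100
  6–13 yr: 300 × 8 = 2400
  14–21 yr: 80 × 14 = 1120
  22+ yr: 240 × 7 = 1680
Adjusted estimate = 5300 / 820 = 6.46342 → 6.5.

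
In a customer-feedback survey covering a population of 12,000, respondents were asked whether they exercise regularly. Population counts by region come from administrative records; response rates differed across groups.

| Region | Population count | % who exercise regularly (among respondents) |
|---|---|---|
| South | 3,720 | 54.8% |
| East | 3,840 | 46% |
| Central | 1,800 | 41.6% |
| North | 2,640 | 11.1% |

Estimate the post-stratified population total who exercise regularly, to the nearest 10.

Each cell contributes its population count × the respondent rate:
  South: 3,720 × 54.8% = 2038.56
  East: 3,840 × 46% = 1766.4
  Central: 1,800 × 41.6% = 748.8
  North: 2,640 × 11.1% = 293.04
Estimated total = 4846.8 → 4,850.

4,850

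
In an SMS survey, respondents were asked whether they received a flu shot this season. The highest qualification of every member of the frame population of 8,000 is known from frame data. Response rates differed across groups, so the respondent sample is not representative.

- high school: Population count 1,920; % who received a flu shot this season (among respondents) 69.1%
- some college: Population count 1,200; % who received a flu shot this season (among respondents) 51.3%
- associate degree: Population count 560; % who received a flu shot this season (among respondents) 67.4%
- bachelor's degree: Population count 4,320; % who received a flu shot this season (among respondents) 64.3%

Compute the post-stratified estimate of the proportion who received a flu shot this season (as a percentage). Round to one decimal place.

Each cell contributes population-share × respondent value:
  high school: (1,920/8,000) × 69.1 = 16.584
  some college: (1,200/8,000) × 51.3 = 7.695
  associate degree: (560/8,000) × 67.4 = 4.718
  bachelor's degree: (4,320/8,000) × 64.3 = 34.722
Post-stratified estimate = 63.719 → 63.7%.

63.7%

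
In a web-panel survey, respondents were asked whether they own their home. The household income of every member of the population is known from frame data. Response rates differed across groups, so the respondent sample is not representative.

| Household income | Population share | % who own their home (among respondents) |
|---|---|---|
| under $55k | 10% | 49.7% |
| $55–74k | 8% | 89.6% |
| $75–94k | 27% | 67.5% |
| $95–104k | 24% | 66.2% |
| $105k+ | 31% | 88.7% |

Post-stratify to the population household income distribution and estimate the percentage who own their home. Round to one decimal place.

Post-stratification weights by population share, not respondent share:
  under $55k: 0.1 × 49.7 = 4.97
  $55–74k: 0.08 × 89.6 = 7.168
  $75–94k: 0.27 × 67.5 = 18.225
  $95–104k: 0.24 × 66.2 = 15.888
  $105k+: 0.31 × 88.7 = 27.497
Post-stratified estimate = 73.748 → 73.7%.

73.7%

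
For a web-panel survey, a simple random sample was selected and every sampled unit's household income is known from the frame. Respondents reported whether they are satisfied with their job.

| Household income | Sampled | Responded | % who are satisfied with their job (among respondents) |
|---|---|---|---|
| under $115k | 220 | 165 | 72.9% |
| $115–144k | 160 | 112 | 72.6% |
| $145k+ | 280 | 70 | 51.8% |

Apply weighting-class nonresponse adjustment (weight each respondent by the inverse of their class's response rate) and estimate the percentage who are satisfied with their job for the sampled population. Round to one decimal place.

Response rates by class: under $115k 165/220 = 75%, $115–144k 112/160 = 70%, $145k+ 70/280 = 25%.
Each respondent's weight = sampled/responded in their class; summing within a class gives n_sampled, so:
  under $115k: 220 × 72.9 = 16038
  $115–144k: 160 × 72.6 = 11,616
  $145k+: 280 × 51.8 = 14,504
Adjusted estimate = 42,158 / 660 = 63.8758 → 63.9%.

63.9%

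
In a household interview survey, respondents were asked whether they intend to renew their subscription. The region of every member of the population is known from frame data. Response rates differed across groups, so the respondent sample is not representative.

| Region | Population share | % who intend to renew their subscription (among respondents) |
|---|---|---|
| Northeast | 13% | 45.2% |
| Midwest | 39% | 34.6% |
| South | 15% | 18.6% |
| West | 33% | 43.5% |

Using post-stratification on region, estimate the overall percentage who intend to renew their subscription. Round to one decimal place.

Reweight to the known region distribution:
  Northeast: 0.13 × 45.2 = 5.876
  Midwest: 0.39 × 34.6 = 13.494
  South: 0.15 × 18.6 = 2.79
  West: 0.33 × 43.5 = 14.355
Post-stratified estimate = 36.515 → 36.5%.

36.5%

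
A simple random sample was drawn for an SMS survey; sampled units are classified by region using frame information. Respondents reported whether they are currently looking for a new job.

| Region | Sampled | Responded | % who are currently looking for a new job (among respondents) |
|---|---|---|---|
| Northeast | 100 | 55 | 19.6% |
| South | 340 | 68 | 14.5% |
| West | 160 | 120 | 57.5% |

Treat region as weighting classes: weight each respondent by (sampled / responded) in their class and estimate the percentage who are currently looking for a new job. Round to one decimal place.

Class response rates: Northeast 55/100 = 55%, South 68/340 = 20%, West 120/160 = 75%.
With weight = n_sampled/n_responded per class, the weighted class total is n_sampled:
  Northeast: 100 × 19.6 = 1960
  South: 340 × 14.5 = 4930
  West: 160 × 57.5 = 9200
Adjusted estimate = 16,090 / 600 = 26.8167 → 26.8%.

26.8%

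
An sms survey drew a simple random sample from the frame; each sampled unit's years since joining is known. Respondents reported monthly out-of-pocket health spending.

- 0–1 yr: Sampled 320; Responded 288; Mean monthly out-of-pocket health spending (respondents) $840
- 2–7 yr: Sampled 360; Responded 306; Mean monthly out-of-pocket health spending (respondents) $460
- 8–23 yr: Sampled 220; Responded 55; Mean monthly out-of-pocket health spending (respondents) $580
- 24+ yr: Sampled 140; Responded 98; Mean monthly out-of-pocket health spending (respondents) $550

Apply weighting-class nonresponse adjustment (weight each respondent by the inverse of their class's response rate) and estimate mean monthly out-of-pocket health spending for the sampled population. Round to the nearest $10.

Response rates by class: 0–1 yr 288/320 = 90%, 2–7 yr 306/360 = 85%, 8–23 yr 55/220 = 25%, 24+ yr 98/140 = 70%.
Each respondent's weight = sampled/responded in their class; summing within a class gives n_sampled, so:
  0–1 yr: 320 × 840 = 268,800
  2–7 yr: 360 × 460 = 165,600
  8–23 yr: 220 × 580 = 127,600
  24+ yr: 140 × 550 = 77,000
Adjusted estimate = 639,000 / 1,040 = 614.423 → $610.

$610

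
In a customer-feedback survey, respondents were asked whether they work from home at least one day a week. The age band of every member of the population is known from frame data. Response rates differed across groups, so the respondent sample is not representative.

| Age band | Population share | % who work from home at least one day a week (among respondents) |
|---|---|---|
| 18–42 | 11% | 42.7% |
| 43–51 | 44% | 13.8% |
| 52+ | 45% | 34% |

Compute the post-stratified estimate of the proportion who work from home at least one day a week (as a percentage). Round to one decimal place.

Each cell contributes population-share × respondent value:
  18–42: 0.11 × 42.7 = 4.697
  43–51: 0.44 × 13.8 = 6.072
  52+: 0.45 × 34 = 15.3
Post-stratified estimate = 26.069 → 26.1%.

26.1%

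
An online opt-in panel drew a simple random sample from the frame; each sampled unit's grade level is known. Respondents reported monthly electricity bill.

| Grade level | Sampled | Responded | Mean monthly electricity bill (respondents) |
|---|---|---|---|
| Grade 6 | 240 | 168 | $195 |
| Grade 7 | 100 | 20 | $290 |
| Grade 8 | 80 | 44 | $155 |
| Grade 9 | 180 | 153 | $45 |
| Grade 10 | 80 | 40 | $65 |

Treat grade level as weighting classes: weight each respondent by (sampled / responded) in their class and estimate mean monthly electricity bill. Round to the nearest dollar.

Class response rates: Grade 6 168/240 = 70%, Grade 7 20/100 = 20%, Grade 8 44/80 = 55%, Grade 9 153/180 = 85%, Grade 10 40/80 = 50%.
Each respondent's weight = sampled/responded in their class; summing within a class gives n_sampled, so:
  Grade 6: 240 × 195 = 46,800
  Grade 7: 100 × 290 = 29,000
  Grade 8: 80 × 155 = 12,400
  Grade 9: 180 × 45 = 8100
  Grade 10: 80 × 65 = 5200
Adjusted estimate = 101,500 / 680 = 149.265 → $149.

$149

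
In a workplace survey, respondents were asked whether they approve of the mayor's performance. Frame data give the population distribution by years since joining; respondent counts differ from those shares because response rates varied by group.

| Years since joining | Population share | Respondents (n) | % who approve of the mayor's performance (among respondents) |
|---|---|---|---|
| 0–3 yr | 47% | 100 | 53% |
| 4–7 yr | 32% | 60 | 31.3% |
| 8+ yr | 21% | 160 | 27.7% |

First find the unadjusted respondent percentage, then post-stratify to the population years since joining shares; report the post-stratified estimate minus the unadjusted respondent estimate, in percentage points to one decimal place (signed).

+4.5 percentage points

Naive respondent-only estimate (weights = respondent counts):
  (100/320)×53 + (60/320)×31.3 + (160/320)×27.7 = 36.2812%
Post-stratifying to population shares instead:
  0.47×53 + 0.32×31.3 + 0.21×27.7 = 40.743%
Difference = 40.743 − 36.2812 = 4.4618 pp.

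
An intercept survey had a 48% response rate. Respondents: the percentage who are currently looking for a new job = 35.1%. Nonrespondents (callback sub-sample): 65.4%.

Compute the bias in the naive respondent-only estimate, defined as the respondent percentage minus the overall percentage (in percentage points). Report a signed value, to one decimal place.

Nonresponse fraction = 1 − 0.48 = 0.52.
Bias = (nonresponse fraction) × (respondent percentage − nonrespondent percentage)
     = 0.52 × (35.1 − 65.4) = 0.52 × -30.3 = -15.756.

-15.8 percentage points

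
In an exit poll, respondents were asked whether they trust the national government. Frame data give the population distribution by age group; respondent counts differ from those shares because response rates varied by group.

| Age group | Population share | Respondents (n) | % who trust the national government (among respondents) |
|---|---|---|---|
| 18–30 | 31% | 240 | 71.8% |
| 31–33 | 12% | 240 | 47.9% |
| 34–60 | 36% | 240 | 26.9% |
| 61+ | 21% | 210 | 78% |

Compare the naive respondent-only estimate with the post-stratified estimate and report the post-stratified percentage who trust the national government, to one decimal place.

Without adjustment, the pooled respondent share is:
  (240/930)×71.8 + (240/930)×47.9 + (240/930)×26.9 + (210/930)×78 = 55.4452%
Reweighting by population age group shares:
  0.31×71.8 + 0.12×47.9 + 0.36×26.9 + 0.21×78 = 54.07%

54.1%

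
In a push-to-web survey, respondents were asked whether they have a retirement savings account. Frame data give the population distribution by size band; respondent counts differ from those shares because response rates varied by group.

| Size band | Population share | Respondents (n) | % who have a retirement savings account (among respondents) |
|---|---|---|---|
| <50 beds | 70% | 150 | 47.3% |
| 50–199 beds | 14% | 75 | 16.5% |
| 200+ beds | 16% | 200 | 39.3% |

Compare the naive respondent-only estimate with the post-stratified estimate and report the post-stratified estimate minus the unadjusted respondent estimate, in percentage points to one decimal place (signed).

+3.6 percentage points

Naive respondent-only estimate (weights = respondent counts):
  (150/425)×47.3 + (75/425)×16.5 + (200/425)×39.3 = 38.1%
Reweighting by population size band shares:
  0.7×47.3 + 0.14×16.5 + 0.16×39.3 = 41.708%
Difference = 41.708 − 38.1 = 3.608 pp.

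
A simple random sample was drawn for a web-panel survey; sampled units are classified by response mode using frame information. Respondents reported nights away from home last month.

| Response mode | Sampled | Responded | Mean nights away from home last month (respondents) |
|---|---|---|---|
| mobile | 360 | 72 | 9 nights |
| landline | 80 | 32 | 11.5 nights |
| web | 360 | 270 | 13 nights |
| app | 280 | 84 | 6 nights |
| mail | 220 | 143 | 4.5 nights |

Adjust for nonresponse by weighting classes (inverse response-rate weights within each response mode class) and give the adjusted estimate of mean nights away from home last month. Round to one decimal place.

Class response rates: mobile 72/360 = 20%, landline 32/80 = 40%, web 270/360 = 75%, app 84/280 = 30%, mail 143/220 = 65%.
Each respondent's weight = sampled/responded in their class; summing within a class gives n_sampled, so:
  mobile: 360 × 9 = 3240
  landline: 80 × 11.5 = 920
  web: 360 × 13 = 4680
  app: 280 × 6 = 1680
  mail: 220 × 4.5 = 990
Adjusted estimate = 11,510 / 1,300 = 8.85385 → 8.9.

8.9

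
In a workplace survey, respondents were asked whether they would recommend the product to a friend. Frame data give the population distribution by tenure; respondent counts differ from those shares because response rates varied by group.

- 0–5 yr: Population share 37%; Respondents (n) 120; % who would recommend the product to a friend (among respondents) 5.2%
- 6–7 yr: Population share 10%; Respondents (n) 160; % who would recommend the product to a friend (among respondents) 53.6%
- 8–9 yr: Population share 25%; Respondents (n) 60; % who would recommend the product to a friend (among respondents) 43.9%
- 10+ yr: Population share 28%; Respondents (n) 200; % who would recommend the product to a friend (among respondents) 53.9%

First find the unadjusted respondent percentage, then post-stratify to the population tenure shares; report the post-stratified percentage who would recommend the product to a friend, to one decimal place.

33.4%

Naive respondent-only estimate (weights = respondent counts):
  (120/540)×5.2 + (160/540)×53.6 + (60/540)×43.9 + (200/540)×53.9 = 41.8778%
Reweighting by population tenure shares:
  0.37×5.2 + 0.1×53.6 + 0.25×43.9 + 0.28×53.9 = 33.351%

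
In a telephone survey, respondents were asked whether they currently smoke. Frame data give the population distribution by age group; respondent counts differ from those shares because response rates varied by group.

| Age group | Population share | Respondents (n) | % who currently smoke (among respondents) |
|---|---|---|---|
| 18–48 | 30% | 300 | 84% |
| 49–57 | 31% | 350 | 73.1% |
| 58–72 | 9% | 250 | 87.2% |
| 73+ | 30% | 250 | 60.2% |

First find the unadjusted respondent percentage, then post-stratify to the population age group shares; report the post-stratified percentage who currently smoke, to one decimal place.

73.8%

Unadjusted (pooled respondent) estimate weights by respondent counts:
  (300/1150)×84 + (350/1150)×73.1 + (250/1150)×87.2 + (250/1150)×60.2 = 76.2043%
Post-stratifying to population shares instead:
  0.3×84 + 0.31×73.1 + 0.09×87.2 + 0.3×60.2 = 73.769%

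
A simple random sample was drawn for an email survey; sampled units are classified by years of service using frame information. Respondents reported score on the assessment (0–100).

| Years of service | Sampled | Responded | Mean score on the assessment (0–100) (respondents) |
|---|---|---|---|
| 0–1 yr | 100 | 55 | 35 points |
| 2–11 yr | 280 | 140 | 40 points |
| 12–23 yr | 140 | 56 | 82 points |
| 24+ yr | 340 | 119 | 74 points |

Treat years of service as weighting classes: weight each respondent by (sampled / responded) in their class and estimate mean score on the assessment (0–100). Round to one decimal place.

59.7

Response rates by class: 0–1 yr 55/100 = 55%, 2–11 yr 140/280 = 50%, 12–23 yr 56/140 = 40%, 24+ yr 119/340 = 35%.
Weighting each respondent by the inverse class response rate inflates each class back to its sampled size, so the class weight is n_sampled:
  0–1 yr: 100 × 35 = 3500
  2–11 yr: 280 × 40 = 11,200
  12–23 yr: 140 × 82 = 11,480
  24+ yr: 340 × 74 = 25,160
Adjusted estimate = 51,340 / 860 = 59.6977 → 59.7.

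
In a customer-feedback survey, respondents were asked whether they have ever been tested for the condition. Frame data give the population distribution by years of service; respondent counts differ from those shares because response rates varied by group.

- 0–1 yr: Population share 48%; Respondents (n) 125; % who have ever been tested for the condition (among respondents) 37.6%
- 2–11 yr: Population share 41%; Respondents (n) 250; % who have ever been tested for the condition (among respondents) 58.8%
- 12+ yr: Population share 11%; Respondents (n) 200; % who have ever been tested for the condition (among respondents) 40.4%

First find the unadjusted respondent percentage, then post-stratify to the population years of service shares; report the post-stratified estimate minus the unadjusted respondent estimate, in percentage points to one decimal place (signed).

Without adjustment, the pooled respondent share is:
  (125/575)×37.6 + (250/575)×58.8 + (200/575)×40.4 = 47.7913%
Post-stratified estimate weights by population shares:
  0.48×37.6 + 0.41×58.8 + 0.11×40.4 = 46.6%
Difference = 46.6 − 47.7913 = -1.1913 pp.

-1.2 percentage points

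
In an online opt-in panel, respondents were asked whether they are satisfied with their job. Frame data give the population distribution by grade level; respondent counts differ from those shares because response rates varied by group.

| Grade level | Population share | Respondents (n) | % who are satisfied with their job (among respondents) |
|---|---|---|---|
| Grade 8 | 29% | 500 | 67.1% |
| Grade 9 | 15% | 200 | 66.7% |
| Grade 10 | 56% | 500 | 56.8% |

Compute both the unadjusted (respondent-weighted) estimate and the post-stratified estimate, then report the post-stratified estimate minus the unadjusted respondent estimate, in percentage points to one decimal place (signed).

-1.5 percentage points

Naive respondent-only estimate (weights = respondent counts):
  (500/1200)×67.1 + (200/1200)×66.7 + (500/1200)×56.8 = 62.7417%
Post-stratifying to population shares instead:
  0.29×67.1 + 0.15×66.7 + 0.56×56.8 = 61.272%
Difference = 61.272 − 62.7417 = -1.4697 pp.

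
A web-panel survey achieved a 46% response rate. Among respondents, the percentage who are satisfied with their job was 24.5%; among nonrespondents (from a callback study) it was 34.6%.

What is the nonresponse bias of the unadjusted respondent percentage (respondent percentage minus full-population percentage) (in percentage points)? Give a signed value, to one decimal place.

Nonresponse fraction = 1 − 0.46 = 0.54.
Bias = (nonresponse fraction) × (respondent percentage − nonrespondent percentage)
     = 0.54 × (24.5 − 34.6) = 0.54 × -10.1 = -5.454.

-5.5 percentage points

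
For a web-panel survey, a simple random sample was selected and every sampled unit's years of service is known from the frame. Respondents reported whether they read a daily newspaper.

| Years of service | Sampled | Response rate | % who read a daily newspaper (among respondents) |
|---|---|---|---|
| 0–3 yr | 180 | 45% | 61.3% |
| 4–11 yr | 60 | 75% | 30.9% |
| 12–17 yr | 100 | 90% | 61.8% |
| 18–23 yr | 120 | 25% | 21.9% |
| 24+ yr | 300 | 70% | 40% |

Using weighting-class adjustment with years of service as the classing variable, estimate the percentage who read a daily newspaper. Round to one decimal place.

Each respondent's weight = sampled/responded in their class; summing within a class gives n_sampled, so:
  0–3 yr: 180 × 61.3 = 11,034
  4–11 yr: 60 × 30.9 = 1854
  12–17 yr: 100 × 61.8 = 6180
  18–23 yr: 120 × 21.9 = 2628
  24+ yr: 300 × 40 = 12,000
Adjusted estimate = 33,696 / 760 = 44.3368 → 44.3%.

44.3%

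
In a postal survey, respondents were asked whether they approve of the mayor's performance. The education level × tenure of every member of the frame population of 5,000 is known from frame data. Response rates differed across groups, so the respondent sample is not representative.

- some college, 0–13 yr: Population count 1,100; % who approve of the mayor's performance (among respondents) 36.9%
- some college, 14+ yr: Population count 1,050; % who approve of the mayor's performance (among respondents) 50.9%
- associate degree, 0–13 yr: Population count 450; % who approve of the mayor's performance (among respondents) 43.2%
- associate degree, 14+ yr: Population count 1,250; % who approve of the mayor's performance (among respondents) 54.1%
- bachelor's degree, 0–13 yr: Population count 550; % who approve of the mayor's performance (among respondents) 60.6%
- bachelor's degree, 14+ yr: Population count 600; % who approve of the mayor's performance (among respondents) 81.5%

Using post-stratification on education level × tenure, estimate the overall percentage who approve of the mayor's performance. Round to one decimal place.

Weight each group's respondent value by its population share:
  some college, 0–13 yr: (1,100/5,000) × 36.9 = 8.118
  some college, 14+ yr: (1,050/5,000) × 50.9 = 10.689
  associate degree, 0–13 yr: (450/5,000) × 43.2 = 3.888
  associate degree, 14+ yr: (1,250/5,000) × 54.1 = 13.525
  bachelor's degree, 0–13 yr: (550/5,000) × 60.6 = 6.666
  bachelor's degree, 14+ yr: (600/5,000) × 81.5 = 9.78
Post-stratified estimate = 52.666 → 52.7%.

52.7%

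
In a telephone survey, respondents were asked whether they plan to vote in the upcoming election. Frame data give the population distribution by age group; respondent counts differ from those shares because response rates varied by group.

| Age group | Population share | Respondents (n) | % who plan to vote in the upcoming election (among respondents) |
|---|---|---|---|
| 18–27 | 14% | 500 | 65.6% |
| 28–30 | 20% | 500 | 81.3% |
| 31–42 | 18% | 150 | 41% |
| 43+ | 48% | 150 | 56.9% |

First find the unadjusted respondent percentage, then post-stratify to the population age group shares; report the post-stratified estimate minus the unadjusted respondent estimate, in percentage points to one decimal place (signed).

Naive respondent-only estimate (weights = respondent counts):
  (500/1300)×65.6 + (500/1300)×81.3 + (150/1300)×41 + (150/1300)×56.9 = 67.7962%
Post-stratifying to population shares instead:
  0.14×65.6 + 0.2×81.3 + 0.18×41 + 0.48×56.9 = 60.136%
Difference = 60.136 − 67.7962 = -7.6602 pp.

-7.7 percentage points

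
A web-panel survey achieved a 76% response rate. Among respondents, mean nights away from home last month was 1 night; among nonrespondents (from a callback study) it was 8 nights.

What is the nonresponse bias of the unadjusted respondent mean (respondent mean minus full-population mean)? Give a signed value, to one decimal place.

-1.7

Nonresponse fraction = 1 − 0.76 = 0.24.
Bias = (nonresponse fraction) × (respondent mean − nonrespondent mean)
     = 0.24 × (1 − 8) = 0.24 × -7 = -1.68.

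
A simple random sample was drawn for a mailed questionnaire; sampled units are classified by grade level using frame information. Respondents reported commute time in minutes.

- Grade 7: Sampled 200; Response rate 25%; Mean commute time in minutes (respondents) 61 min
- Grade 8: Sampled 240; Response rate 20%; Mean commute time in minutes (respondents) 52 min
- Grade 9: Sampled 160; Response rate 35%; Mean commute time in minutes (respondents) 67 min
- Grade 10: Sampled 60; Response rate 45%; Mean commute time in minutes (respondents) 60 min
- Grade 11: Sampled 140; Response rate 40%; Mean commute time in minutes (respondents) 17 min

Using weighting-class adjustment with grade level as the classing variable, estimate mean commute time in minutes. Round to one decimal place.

51.7

With weight = n_sampled/n_responded per class, the weighted class total is n_sampled:
  Grade 7: 200 × 61 = 12,200
  Grade 8: 240 × 52 = 12,480
  Grade 9: 160 × 67 = 10,720
  Grade 10: 60 × 60 = 3600
  Grade 11: 140 × 17 = 2380
Adjusted estimate = 41,380 / 800 = 51.725 → 51.7.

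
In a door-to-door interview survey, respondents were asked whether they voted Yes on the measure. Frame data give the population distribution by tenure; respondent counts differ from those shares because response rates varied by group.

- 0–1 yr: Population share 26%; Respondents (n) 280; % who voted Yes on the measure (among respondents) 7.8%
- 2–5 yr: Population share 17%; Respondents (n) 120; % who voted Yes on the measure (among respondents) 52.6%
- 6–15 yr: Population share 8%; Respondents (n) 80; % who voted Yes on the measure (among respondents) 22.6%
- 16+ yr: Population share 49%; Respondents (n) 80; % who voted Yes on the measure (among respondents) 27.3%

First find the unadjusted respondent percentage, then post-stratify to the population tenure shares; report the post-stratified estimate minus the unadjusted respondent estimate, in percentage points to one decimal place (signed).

+3.9 percentage points

Naive respondent-only estimate (weights = respondent counts):
  (280/560)×7.8 + (120/560)×52.6 + (80/560)×22.6 + (80/560)×27.3 = 22.3%
Reweighting by population tenure shares:
  0.26×7.8 + 0.17×52.6 + 0.08×22.6 + 0.49×27.3 = 26.155%
Difference = 26.155 − 22.3 = 3.855 pp.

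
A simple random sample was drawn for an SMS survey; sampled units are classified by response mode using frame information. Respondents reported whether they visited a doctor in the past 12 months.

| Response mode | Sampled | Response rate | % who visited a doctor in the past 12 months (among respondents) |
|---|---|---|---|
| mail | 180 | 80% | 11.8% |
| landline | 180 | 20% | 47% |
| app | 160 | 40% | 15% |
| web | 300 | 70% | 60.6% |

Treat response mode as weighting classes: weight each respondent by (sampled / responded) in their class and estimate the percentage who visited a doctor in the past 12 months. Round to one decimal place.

With weight = n_sampled/n_responded per class, the weighted class total is n_sampled:
  mail: 180 × 11.8 = 2124
  landline: 180 × 47 = 8460
  app: 160 × 15 = 2400
  web: 300 × 60.6 = 18,180
Adjusted estimate = 31,164 / 820 = 38.0049 → 38.0%.

38.0%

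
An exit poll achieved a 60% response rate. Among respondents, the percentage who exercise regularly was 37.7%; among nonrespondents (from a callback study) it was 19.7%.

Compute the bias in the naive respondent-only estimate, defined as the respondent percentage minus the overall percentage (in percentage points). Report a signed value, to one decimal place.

Nonresponse fraction = 1 − 0.6 = 0.4.
Bias = (nonresponse fraction) × (respondent percentage − nonrespondent percentage)
     = 0.4 × (37.7 − 19.7) = 0.4 × 18 = 7.2.

+7.2 percentage points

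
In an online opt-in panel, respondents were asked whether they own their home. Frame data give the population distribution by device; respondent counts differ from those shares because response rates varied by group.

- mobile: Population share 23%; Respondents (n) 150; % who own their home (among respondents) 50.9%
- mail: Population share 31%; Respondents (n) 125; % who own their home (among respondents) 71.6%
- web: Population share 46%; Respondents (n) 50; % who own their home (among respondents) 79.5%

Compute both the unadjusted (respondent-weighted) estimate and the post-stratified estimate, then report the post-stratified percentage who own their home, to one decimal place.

70.5%

Naive respondent-only estimate (weights = respondent counts):
  (150/325)×50.9 + (125/325)×71.6 + (50/325)×79.5 = 63.2615%
Reweighting by population device shares:
  0.23×50.9 + 0.31×71.6 + 0.46×79.5 = 70.473%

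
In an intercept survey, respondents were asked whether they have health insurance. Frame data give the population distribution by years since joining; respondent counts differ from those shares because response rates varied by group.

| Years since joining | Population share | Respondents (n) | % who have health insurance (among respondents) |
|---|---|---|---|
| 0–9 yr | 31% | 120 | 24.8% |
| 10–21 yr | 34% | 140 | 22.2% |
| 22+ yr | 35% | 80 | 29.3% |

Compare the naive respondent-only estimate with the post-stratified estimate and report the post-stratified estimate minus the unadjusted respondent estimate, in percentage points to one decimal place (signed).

Naive respondent-only estimate (weights = respondent counts):
  (120/340)×24.8 + (140/340)×22.2 + (80/340)×29.3 = 24.7882%
Post-stratifying to population shares instead:
  0.31×24.8 + 0.34×22.2 + 0.35×29.3 = 25.491%
Difference = 25.491 − 24.7882 = 0.7028 pp.

+0.7 percentage points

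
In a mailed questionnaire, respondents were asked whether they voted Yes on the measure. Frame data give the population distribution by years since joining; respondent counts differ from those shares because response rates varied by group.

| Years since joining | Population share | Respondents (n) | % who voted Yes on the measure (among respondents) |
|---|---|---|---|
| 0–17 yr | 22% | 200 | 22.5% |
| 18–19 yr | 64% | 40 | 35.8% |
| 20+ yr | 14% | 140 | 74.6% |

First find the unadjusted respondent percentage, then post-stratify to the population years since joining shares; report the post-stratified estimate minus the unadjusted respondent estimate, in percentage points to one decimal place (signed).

-4.8 percentage points

Naive respondent-only estimate (weights = respondent counts):
  (200/380)×22.5 + (40/380)×35.8 + (140/380)×74.6 = 43.0947%
Reweighting by population years since joining shares:
  0.22×22.5 + 0.64×35.8 + 0.14×74.6 = 38.306%
Difference = 38.306 − 43.0947 = -4.7887 pp.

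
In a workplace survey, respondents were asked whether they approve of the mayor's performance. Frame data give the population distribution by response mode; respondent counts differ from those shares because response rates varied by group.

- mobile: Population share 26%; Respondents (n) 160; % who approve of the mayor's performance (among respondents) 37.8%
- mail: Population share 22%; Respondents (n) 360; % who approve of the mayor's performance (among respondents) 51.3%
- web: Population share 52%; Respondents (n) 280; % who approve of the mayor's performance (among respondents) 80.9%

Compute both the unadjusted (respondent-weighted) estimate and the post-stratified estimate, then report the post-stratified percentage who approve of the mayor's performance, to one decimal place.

63.2%

Naive respondent-only estimate (weights = respondent counts):
  (160/800)×37.8 + (360/800)×51.3 + (280/800)×80.9 = 58.96%
Reweighting by population response mode shares:
  0.26×37.8 + 0.22×51.3 + 0.52×80.9 = 63.182%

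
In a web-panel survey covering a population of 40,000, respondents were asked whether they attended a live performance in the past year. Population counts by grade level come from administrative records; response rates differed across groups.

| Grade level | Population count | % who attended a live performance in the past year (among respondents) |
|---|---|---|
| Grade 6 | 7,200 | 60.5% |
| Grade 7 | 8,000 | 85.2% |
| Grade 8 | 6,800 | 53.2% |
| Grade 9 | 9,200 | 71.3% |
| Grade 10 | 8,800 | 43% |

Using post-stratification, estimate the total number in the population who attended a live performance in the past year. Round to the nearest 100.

25,100

Estimated count per cell = population count × respondent percentage:
  Grade 6: 7,200 × 60.5% = 4356
  Grade 7: 8,000 × 85.2% = 6816
  Grade 8: 6,800 × 53.2% = 3617.6
  Grade 9: 9,200 × 71.3% = 6559.6
  Grade 10: 8,800 × 43% = 3784
Estimated total = 25133.2 → 25,100.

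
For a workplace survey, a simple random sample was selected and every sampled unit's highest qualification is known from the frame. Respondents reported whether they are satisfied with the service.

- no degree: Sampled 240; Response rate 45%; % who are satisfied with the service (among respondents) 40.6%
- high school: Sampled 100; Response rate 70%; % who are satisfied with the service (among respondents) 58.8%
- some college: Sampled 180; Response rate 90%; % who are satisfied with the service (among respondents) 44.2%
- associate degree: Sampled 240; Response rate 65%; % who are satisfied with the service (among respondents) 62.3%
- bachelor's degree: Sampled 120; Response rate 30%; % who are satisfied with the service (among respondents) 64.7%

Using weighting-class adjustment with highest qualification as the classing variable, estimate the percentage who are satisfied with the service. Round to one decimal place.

52.6%

Each respondent's weight = sampled/responded in their class; summing within a class gives n_sampled, so:
  no degree: 240 × 40.6 = 9744
  high school: 100 × 58.8 = 5880
  some college: 180 × 44.2 = 7956
  associate degree: 240 × 62.3 = 14,952
  bachelor's degree: 120 × 64.7 = 7764
Adjusted estimate = 46,296 / 880 = 52.6091 → 52.6%.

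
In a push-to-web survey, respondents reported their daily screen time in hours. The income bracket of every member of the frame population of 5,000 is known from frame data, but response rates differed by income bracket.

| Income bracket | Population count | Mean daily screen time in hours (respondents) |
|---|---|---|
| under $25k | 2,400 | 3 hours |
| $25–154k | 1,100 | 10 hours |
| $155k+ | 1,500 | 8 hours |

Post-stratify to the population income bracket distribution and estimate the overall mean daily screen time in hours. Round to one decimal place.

6.0

Reweight to the known income bracket distribution:
  under $25k: (2,400/5,000) × 3 = 1.44
  $25–154k: (1,100/5,000) × 10 = 2.2
  $155k+: (1,500/5,000) × 8 = 2.4
Post-stratified estimate = 6.04 → 6.0.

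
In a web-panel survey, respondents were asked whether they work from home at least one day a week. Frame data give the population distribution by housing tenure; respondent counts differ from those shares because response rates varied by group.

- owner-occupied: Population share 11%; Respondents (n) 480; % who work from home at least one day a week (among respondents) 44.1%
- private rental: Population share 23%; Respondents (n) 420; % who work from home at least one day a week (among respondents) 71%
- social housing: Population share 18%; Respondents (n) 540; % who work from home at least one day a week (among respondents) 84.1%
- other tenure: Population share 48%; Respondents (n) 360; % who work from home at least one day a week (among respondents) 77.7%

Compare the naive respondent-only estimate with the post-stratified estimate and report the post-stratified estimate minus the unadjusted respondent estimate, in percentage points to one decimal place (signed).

Unadjusted (pooled respondent) estimate weights by respondent counts:
  (480/1800)×44.1 + (420/1800)×71 + (540/1800)×84.1 + (360/1800)×77.7 = 69.0967%
Post-stratifying to population shares instead:
  0.11×44.1 + 0.23×71 + 0.18×84.1 + 0.48×77.7 = 73.615%
Difference = 73.615 − 69.0967 = 4.5183 pp.

+4.5 percentage points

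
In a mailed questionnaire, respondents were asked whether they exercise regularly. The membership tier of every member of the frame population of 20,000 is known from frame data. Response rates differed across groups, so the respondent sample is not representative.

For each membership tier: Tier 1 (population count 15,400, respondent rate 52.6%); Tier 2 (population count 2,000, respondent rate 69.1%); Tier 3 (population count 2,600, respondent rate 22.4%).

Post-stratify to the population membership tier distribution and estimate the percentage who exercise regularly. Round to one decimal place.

Each cell contributes population-share × respondent value:
  Tier 1: (15,400/20,000) × 52.6 = 40.502
  Tier 2: (2,000/20,000) × 69.1 = 6.91
  Tier 3: (2,600/20,000) × 22.4 = 2.912
Post-stratified estimate = 50.324 → 50.3%.

50.3%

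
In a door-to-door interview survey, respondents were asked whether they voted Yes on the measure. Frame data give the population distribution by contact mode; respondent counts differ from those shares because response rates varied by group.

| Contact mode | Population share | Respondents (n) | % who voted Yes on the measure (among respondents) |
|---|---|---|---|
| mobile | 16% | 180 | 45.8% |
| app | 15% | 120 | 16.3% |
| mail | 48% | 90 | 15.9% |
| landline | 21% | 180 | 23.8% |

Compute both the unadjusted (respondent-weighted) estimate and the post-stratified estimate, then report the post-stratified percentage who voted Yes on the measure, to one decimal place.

Naive respondent-only estimate (weights = respondent counts):
  (180/570)×45.8 + (120/570)×16.3 + (90/570)×15.9 + (180/570)×23.8 = 27.9211%
Reweighting by population contact mode shares:
  0.16×45.8 + 0.15×16.3 + 0.48×15.9 + 0.21×23.8 = 22.403%

22.4%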